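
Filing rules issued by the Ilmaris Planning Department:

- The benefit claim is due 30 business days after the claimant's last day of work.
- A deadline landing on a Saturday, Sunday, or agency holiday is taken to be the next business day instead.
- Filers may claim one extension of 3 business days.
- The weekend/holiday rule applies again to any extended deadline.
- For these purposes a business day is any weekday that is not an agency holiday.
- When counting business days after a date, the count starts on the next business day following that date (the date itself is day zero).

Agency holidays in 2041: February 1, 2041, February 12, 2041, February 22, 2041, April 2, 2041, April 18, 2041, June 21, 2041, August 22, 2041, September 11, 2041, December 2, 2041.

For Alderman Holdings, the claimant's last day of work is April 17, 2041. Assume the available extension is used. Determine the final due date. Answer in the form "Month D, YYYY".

30 business days after April 17, 2041, excluding weekends and holidays, is May 30, 2041.
May 30, 2041 (Thursday) is already a business day.
Counting 3 further business days from May 30, 2041 reaches June 4, 2041.
Since June 4, 2041 is a Tuesday and not a holiday, the date is unchanged.
The final due date is June 4, 2041.

June 4, 2041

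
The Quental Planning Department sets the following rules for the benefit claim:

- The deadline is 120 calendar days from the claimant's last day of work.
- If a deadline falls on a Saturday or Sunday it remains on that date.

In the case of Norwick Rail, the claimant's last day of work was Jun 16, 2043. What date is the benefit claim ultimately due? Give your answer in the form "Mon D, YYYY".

Adding 120 calendar days to Jun 16, 2043 gives Oct 14, 2043.
Oct 14, 2043 falls on a Wednesday. The rules make no weekend/holiday allowance, so it remains Oct 14, 2043.
Final deadline: Oct 14, 2043.

Oct 14, 2043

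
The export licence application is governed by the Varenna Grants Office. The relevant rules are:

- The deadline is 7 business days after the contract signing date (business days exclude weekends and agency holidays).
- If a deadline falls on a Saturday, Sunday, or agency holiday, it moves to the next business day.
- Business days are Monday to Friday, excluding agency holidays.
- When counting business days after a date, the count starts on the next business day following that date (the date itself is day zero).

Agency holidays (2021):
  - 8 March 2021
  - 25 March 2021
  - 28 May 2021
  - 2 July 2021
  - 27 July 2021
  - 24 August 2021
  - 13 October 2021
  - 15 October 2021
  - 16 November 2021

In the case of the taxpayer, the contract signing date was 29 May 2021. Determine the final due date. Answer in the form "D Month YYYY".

Starting the day after 29 May 2021 and counting 7 business days lands on 8 June 2021.
8 June 2021 (Tuesday) is already a business day.
Deadline: 8 June 2021.

8 June 2021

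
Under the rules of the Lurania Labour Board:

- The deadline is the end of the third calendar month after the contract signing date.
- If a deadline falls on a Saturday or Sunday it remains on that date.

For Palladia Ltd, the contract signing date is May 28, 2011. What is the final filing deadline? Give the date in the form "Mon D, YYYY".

The third month after May 28, 2011 is August 2011, whose last day is Aug 31, 2011.
Aug 31, 2011 is a Wednesday; no weekend or holiday adjustment applies.
The final due date is Aug 31, 2011.

Aug 31, 2011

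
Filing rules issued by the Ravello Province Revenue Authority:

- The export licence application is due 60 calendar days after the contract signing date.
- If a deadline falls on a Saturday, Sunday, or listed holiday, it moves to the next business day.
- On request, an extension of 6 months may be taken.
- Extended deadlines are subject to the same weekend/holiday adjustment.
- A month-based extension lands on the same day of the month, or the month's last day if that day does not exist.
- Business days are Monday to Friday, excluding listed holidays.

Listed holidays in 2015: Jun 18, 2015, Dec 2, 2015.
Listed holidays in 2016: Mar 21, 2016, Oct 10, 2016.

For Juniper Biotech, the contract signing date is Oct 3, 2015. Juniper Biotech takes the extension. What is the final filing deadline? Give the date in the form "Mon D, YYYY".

Jun 3, 2016

60 calendar days after Oct 3, 2015 is Dec 2, 2015.
Dec 2, 2015 falls on a listed holiday. Rolling to the next business day gives Dec 3, 2015, a Thursday.
The 6 months extension carries Dec 3, 2015 to Jun 3, 2016.
Since Jun 3, 2016 is a Friday and not a holiday, the date is unchanged.
Final deadline: Jun 3, 2016.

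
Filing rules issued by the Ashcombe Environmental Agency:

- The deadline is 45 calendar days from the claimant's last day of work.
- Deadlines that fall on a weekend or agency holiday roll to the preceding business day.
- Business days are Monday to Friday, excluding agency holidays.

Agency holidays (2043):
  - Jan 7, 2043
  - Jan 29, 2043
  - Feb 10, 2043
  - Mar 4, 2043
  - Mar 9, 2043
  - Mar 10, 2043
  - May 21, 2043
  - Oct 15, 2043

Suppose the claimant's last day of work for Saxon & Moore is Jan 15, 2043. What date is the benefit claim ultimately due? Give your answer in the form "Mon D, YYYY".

Trigger date Jan 15, 2043 + 45 calendar days = Mar 1, 2043.
Mar 1, 2043 falls on a Sunday. Rolling to the preceding business day gives Feb 27, 2043, a Friday.
The final due date is Feb 27, 2043.

Feb 27, 2043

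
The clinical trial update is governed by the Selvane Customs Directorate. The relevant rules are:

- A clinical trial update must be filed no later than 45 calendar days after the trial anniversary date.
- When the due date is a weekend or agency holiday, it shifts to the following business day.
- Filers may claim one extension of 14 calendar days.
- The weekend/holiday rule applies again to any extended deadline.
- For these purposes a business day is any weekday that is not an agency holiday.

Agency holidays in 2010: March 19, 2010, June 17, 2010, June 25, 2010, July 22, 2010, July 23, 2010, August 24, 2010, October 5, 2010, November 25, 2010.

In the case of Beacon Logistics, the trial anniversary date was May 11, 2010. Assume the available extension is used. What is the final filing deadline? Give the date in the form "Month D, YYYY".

July 12, 2010

45 calendar days after May 11, 2010 is June 25, 2010.
Because June 25, 2010 is a listed holiday, the deadline becomes June 28, 2010 (Monday).
Add the 14 calendar-day extension to June 28, 2010: July 12, 2010.
July 12, 2010 is a Monday and not a listed holiday, so it stands.
The final due date is July 12, 2010.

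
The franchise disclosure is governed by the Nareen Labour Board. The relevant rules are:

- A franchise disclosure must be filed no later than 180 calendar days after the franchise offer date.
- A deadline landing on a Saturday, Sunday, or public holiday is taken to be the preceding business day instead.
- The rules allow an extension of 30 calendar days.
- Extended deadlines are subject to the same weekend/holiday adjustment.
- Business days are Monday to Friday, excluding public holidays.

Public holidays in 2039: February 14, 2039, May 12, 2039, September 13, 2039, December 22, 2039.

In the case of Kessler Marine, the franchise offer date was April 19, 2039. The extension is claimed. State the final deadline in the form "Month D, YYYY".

November 11, 2039

180 calendar days after April 19, 2039 is October 16, 2039.
October 16, 2039 falls on a Sunday. Rolling to the preceding business day gives October 14, 2039, a Friday.
The 30-calendar-day extension moves the deadline from October 14, 2039 to November 13, 2039.
Because November 13, 2039 is a Sunday, the deadline becomes November 11, 2039 (Friday).
Deadline: November 11, 2039.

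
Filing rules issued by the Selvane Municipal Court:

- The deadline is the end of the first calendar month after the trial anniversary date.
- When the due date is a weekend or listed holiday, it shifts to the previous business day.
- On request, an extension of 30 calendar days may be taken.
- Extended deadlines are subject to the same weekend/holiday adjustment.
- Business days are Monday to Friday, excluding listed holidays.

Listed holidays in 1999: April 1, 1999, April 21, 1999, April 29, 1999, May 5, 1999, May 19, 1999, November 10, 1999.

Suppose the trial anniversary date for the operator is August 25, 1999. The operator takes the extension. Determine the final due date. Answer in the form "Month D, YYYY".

1 month after August 25, 1999 is September 1999; that month ends on September 30, 1999.
September 30, 1999 (Thursday) is already a business day.
The 30-calendar-day extension moves the deadline from September 30, 1999 to October 30, 1999.
October 30, 1999 is a Saturday; the preceding business day is October 29, 1999 (Friday).
So the filing is due October 29, 1999.

October 29, 1999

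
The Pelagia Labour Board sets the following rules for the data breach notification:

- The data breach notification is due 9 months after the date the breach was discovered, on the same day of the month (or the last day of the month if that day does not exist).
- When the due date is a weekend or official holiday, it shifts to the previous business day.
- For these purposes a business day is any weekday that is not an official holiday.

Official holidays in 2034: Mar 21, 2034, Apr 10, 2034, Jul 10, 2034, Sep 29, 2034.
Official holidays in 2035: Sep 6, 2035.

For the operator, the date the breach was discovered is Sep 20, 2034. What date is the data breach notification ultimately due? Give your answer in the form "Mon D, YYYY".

9 months from Sep 20, 2034 is Jun 20, 2035.
Jun 20, 2035 is a Wednesday and not a listed holiday, so it stands.
The final due date is Jun 20, 2035.

Jun 20, 2035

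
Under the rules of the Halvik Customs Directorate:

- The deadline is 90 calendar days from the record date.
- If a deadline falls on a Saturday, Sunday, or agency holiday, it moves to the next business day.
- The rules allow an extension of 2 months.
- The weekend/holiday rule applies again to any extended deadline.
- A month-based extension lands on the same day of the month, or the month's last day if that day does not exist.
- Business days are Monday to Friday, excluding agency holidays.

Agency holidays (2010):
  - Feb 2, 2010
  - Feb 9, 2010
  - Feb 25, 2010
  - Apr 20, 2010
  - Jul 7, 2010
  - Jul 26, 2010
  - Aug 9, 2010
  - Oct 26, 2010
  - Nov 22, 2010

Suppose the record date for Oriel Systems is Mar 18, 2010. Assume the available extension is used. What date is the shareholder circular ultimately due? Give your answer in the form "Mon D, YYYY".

Adding 90 calendar days to Mar 18, 2010 gives Jun 16, 2010.
Jun 16, 2010 (Wednesday) is already a business day.
Applying the 2 months extension: 2 months after Jun 16, 2010 is Aug 16, 2010.
Aug 16, 2010 falls on a Monday, which is a business day, so no adjustment is needed.
So the filing is due Aug 16, 2010.

Aug 16, 2010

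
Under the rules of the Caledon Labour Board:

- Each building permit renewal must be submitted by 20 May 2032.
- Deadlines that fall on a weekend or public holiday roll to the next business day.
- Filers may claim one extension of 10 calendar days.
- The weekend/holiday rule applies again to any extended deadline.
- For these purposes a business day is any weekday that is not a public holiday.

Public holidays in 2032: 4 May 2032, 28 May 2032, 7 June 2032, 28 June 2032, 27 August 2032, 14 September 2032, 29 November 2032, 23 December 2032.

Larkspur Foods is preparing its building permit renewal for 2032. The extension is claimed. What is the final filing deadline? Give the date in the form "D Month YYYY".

The statutory due date is 20 May 2032.
20 May 2032 is a Thursday and not a listed holiday, so it stands.
With the 10-day extension, 20 May 2032 becomes 30 May 2032.
30 May 2032 is a Sunday, so it moves to the next business day, 31 May 2032 (Monday).
The final due date is 31 May 2032.

31 May 2032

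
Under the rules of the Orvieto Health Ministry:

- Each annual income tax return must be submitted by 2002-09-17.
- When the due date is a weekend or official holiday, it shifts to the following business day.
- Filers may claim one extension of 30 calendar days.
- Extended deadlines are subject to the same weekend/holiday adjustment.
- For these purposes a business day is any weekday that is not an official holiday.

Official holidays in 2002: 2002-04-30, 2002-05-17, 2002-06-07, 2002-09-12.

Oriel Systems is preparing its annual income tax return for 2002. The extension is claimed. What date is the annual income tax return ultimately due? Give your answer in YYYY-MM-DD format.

2002-10-17

The statutory due date is 2002-09-17.
2002-09-17 is a Tuesday and not a listed holiday, so it stands.
The 30-calendar-day extension moves the deadline from 2002-09-17 to 2002-10-17.
2002-10-17 (Thursday) is already a business day.
Final deadline: 2002-10-17.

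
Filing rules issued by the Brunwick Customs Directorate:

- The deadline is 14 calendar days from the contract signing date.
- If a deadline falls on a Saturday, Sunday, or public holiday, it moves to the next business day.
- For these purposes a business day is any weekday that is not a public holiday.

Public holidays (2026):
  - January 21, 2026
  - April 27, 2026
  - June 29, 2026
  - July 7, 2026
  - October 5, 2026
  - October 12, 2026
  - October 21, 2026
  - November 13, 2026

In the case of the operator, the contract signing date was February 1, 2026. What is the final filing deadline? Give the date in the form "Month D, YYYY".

February 16, 2026

Trigger date February 1, 2026 + 14 calendar days = February 15, 2026.
Because February 15, 2026 is a Sunday, the deadline becomes February 16, 2026 (Monday).
Final deadline: February 16, 2026.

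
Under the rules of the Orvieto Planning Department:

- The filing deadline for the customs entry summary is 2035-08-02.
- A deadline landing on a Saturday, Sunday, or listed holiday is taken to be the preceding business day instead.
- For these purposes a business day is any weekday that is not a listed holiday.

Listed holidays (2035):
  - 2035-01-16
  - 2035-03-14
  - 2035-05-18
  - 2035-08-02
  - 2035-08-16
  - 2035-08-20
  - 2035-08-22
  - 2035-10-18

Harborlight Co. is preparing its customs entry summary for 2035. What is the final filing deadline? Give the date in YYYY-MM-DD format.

Start from the fixed due date, 2035-08-02.
2035-08-02 falls on a listed holiday. Rolling to the preceding business day gives 2035-08-01, a Wednesday.
Final deadline: 2035-08-01.

2035-08-01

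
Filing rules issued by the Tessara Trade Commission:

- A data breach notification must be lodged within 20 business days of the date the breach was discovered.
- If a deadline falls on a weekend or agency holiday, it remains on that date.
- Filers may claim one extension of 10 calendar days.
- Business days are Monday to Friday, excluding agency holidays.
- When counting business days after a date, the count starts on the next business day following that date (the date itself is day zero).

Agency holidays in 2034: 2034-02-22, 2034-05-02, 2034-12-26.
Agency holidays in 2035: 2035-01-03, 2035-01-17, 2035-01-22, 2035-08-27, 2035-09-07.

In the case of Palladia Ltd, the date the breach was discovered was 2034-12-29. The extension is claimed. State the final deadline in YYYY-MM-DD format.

2035-02-10

Starting the day after 2034-12-29 and counting 20 business days lands on 2035-01-31.
2035-01-31 is a Wednesday; no weekend or holiday adjustment applies.
With the 10-day extension, 2035-01-31 becomes 2035-02-10.
2035-02-10 falls on a Saturday. The rules make no weekend/holiday allowance, so it remains 2035-02-10.
Final deadline: 2035-02-10.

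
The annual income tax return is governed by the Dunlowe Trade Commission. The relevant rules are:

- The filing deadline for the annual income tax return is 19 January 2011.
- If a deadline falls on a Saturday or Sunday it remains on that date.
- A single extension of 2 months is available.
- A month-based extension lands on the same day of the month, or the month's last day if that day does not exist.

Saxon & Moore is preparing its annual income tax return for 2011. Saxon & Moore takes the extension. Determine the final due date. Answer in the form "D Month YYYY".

19 March 2011

The statutory due date is 19 January 2011.
No adjustment is made for weekends or holidays, so 19 January 2011 stands.
Add 2 months to 19 January 2011: 19 March 2011.
19 March 2011 falls on a Saturday. The rules make no weekend/holiday allowance, so it remains 19 March 2011.
Final deadline: 19 March 2011.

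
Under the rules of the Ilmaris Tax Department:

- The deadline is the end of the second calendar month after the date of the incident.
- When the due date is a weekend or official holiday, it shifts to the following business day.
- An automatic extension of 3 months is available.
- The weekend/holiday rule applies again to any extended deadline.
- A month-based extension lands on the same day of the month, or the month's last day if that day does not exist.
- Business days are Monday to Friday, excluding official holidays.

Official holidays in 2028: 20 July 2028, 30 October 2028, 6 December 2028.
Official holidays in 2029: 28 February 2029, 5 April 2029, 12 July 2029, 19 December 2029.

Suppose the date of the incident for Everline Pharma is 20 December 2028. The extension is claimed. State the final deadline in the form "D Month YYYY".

2 months after 20 December 2028 is February 2029; that month ends on 28 February 2029.
28 February 2029 falls on a listed holiday. Rolling to the next business day gives 1 March 2029, a Thursday.
The 3 months extension carries 1 March 2029 to 1 June 2029.
1 June 2029 is a Friday and not a listed holiday, so it stands.
Final deadline: 1 June 2029.

1 June 2029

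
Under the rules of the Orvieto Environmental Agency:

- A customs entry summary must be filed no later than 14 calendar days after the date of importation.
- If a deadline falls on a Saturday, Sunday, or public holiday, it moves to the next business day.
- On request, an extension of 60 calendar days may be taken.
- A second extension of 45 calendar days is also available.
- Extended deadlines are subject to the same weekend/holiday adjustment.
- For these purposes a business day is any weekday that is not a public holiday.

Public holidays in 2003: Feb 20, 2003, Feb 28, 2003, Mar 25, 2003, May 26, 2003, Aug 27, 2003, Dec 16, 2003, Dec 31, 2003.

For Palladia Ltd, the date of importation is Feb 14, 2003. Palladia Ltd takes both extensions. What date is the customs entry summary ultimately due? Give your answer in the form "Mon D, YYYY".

Jun 16, 2003

Adding 14 calendar days to Feb 14, 2003 gives Feb 28, 2003.
Feb 28, 2003 falls on a listed holiday. Rolling to the next business day gives Mar 3, 2003, a Monday.
The 60-calendar-day extension moves the deadline from Mar 3, 2003 to May 2, 2003.
Since May 2, 2003 is a Friday and not a holiday, the date is unchanged.
Applying the 45-calendar-day extension: May 2, 2003 + 45 days = Jun 16, 2003.
Jun 16, 2003 falls on a Monday, which is a business day, so no adjustment is needed.
Deadline: Jun 16, 2003.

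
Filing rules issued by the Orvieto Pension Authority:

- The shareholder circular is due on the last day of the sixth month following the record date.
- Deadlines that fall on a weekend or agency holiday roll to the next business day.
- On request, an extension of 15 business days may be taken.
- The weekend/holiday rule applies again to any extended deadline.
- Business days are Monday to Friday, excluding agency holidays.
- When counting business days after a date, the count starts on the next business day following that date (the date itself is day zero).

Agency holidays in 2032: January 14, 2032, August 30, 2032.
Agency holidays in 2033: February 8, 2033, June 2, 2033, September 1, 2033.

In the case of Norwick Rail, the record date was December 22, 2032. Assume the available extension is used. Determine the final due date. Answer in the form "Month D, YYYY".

6 months after December 22, 2032 is June 2033; that month ends on June 30, 2033.
June 30, 2033 falls on a Thursday, which is a business day, so no adjustment is needed.
The 15-business-day extension runs from June 30, 2033 to July 21, 2033.
July 21, 2033 (Thursday) is already a business day.
The final due date is July 21, 2033.

July 21, 2033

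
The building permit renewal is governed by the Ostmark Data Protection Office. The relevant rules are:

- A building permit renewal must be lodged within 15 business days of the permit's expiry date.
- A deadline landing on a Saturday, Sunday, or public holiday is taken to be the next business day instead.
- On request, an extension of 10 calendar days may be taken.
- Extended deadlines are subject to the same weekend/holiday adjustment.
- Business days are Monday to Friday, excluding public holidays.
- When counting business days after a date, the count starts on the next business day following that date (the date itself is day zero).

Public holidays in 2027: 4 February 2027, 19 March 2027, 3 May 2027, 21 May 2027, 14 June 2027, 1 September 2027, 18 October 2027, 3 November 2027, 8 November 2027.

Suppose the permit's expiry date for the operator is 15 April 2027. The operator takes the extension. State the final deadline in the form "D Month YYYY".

17 May 2027

Counting 15 business days after 15 April 2027 (skipping weekends and listed holidays) reaches 7 May 2027.
7 May 2027 is a Friday and not a listed holiday, so it stands.
With the 10-day extension, 7 May 2027 becomes 17 May 2027.
17 May 2027 is a Monday and not a listed holiday, so it stands.
The final due date is 17 May 2027.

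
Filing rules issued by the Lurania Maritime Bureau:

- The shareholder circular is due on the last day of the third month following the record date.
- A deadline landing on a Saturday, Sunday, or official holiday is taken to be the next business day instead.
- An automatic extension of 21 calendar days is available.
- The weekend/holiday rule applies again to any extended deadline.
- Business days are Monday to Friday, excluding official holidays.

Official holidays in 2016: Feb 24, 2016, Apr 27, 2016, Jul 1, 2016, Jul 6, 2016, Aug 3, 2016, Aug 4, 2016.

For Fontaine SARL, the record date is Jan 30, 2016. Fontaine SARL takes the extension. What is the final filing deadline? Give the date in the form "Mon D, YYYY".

3 months after Jan 30, 2016 falls in April 2016; the last day of that month is Apr 30, 2016.
Because Apr 30, 2016 is a Saturday, the deadline becomes May 2, 2016 (Monday).
The 21-calendar-day extension moves the deadline from May 2, 2016 to May 23, 2016.
May 23, 2016 is a Monday and not a listed holiday, so it stands.
So the filing is due May 23, 2016.

May 23, 2016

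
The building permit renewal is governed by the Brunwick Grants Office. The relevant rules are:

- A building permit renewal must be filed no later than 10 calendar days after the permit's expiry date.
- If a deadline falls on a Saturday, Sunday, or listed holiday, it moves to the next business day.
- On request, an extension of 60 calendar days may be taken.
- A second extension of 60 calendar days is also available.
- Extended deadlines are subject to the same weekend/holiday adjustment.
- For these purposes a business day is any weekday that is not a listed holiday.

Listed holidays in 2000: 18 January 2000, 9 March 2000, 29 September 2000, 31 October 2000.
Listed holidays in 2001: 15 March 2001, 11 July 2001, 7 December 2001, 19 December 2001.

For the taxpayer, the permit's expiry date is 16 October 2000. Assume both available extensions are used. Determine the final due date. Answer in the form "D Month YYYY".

23 February 2001

Trigger date 16 October 2000 + 10 calendar days = 26 October 2000.
26 October 2000 is a Thursday and not a listed holiday, so it stands.
The 60-calendar-day extension moves the deadline from 26 October 2000 to 25 December 2000.
25 December 2000 is a Monday and not a listed holiday, so it stands.
With the 60-day extension, 25 December 2000 becomes 23 February 2001.
23 February 2001 (Friday) is already a business day.
So the filing is due 23 February 2001.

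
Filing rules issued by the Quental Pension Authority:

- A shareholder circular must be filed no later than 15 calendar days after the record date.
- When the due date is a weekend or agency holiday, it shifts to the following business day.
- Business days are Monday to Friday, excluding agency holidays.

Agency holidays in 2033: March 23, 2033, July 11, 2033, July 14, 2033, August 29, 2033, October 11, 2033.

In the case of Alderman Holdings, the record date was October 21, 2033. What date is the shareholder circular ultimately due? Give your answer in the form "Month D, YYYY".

November 7, 2033

Trigger date October 21, 2033 + 15 calendar days = November 5, 2033.
November 5, 2033 falls on a Saturday. Rolling to the next business day gives November 7, 2033, a Monday.
Final deadline: November 7, 2033.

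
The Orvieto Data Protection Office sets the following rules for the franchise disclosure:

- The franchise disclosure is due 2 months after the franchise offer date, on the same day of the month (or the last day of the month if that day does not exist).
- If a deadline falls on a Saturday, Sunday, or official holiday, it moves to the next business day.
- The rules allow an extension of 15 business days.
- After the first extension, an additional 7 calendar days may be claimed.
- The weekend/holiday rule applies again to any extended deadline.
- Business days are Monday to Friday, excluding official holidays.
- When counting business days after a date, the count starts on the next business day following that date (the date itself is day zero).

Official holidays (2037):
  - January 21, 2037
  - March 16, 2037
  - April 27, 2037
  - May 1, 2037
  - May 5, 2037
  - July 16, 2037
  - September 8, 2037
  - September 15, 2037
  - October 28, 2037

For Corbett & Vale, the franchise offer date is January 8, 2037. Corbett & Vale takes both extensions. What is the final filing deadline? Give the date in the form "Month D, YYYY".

April 7, 2037

Moving 2 months forward from January 8, 2037 on the corresponding day gives March 8, 2037.
March 8, 2037 falls on a Sunday. Rolling to the next business day gives March 9, 2037, a Monday.
Counting 15 further business days from March 9, 2037 reaches March 31, 2037.
Since March 31, 2037 is a Tuesday and not a holiday, the date is unchanged.
Applying the 7-calendar-day extension: March 31, 2037 + 7 days = April 7, 2037.
April 7, 2037 is a Tuesday and not a listed holiday, so it stands.
The final due date is April 7, 2037.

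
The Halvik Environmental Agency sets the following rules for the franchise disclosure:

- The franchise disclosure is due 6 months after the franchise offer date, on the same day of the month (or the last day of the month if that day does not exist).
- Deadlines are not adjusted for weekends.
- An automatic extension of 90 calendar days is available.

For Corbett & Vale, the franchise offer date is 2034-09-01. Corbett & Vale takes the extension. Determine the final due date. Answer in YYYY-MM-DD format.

Moving 6 months forward from 2034-09-01 on the corresponding day gives 2035-03-01.
No adjustment is made for weekends or holidays, so 2035-03-01 stands.
The 90-calendar-day extension moves the deadline from 2035-03-01 to 2035-05-30.
2035-05-30 falls on a Wednesday. The rules make no weekend/holiday allowance, so it remains 2035-05-30.
Deadline: 2035-05-30.

2035-05-30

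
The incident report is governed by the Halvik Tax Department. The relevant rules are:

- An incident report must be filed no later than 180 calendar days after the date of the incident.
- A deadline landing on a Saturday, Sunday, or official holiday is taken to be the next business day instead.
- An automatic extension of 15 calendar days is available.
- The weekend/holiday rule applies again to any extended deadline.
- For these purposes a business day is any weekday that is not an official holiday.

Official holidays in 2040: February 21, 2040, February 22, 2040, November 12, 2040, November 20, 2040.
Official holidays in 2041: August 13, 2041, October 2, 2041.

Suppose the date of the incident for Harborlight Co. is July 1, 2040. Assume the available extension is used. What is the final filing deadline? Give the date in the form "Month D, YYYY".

January 14, 2041

From July 1, 2040, 180 calendar days later is December 28, 2040.
December 28, 2040 falls on a Friday, which is a business day, so no adjustment is needed.
Applying the 15-calendar-day extension: December 28, 2040 + 15 days = January 12, 2041.
January 12, 2041 falls on a Saturday. Rolling to the next business day gives January 14, 2041, a Monday.
The final due date is January 14, 2041.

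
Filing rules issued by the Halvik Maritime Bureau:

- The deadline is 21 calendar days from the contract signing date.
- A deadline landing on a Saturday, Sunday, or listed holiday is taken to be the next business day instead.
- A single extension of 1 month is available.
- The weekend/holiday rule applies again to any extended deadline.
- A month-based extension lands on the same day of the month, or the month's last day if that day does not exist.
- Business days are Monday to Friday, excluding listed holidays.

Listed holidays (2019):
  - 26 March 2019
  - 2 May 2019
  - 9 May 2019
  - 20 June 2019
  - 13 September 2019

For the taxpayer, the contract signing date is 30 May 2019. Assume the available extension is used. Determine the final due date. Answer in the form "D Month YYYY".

22 July 2019

Adding 21 calendar days to 30 May 2019 gives 20 June 2019.
Because 20 June 2019 is a listed holiday, the deadline becomes 21 June 2019 (Friday).
Add 1 month to 21 June 2019: 21 July 2019.
21 July 2019 is a Sunday; the next business day is 22 July 2019 (Monday).
Deadline: 22 July 2019.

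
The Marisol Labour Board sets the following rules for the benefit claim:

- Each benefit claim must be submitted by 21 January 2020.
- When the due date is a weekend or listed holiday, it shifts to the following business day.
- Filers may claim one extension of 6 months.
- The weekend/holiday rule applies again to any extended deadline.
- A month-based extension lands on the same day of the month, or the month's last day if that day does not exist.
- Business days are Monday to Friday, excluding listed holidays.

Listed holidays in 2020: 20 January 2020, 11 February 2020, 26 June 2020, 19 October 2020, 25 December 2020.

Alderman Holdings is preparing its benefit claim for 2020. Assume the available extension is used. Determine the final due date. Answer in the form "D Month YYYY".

The stated deadline is 21 January 2020.
21 January 2020 (Tuesday) is already a business day.
Applying the 6 months extension: 6 months after 21 January 2020 is 21 July 2020.
Since 21 July 2020 is a Tuesday and not a holiday, the date is unchanged.
Final deadline: 21 July 2020.

21 July 2020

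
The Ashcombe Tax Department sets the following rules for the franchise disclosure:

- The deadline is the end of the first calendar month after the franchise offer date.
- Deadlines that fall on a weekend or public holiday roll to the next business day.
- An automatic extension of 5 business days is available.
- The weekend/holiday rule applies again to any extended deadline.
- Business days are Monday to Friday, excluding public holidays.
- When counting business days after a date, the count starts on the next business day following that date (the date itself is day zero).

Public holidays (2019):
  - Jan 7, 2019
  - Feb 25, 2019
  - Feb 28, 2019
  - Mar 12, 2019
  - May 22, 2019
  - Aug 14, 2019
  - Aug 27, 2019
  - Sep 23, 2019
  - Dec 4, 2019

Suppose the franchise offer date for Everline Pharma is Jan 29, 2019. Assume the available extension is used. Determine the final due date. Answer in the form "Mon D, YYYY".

The first month after Jan 29, 2019 is February 2019, whose last day is Feb 28, 2019.
Feb 28, 2019 is a listed holiday; the next business day is Mar 1, 2019 (Friday).
Applying the 5-business-day extension: 5 business days after Mar 1, 2019 is Mar 8, 2019.
Mar 8, 2019 falls on a Friday, which is a business day, so no adjustment is needed.
Deadline: Mar 8, 2019.

Mar 8, 2019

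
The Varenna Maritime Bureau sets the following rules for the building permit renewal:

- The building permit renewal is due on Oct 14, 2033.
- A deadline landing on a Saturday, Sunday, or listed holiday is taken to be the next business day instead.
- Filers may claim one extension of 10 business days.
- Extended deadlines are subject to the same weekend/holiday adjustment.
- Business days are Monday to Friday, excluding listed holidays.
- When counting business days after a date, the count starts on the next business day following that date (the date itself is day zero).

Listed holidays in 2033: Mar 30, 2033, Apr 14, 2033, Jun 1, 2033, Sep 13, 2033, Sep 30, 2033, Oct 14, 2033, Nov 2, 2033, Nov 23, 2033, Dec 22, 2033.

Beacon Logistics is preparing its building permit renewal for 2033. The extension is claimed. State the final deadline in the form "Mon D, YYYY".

The stated deadline is Oct 14, 2033.
Oct 14, 2033 falls on a listed holiday. Rolling to the next business day gives Oct 17, 2033, a Monday.
Applying the 10-business-day extension: 10 business days after Oct 17, 2033 is Oct 31, 2033.
Oct 31, 2033 falls on a Monday, which is a business day, so no adjustment is needed.
So the filing is due Oct 31, 2033.

Oct 31, 2033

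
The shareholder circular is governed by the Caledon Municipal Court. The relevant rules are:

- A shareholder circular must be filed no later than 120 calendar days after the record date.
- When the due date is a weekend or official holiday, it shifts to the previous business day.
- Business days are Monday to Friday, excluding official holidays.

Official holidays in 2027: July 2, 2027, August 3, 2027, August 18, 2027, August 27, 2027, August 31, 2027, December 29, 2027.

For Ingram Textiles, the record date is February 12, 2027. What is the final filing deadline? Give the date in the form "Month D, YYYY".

120 calendar days after February 12, 2027 is June 12, 2027.
June 12, 2027 is a Saturday; the preceding business day is June 11, 2027 (Friday).
Final deadline: June 11, 2027.

June 11, 2027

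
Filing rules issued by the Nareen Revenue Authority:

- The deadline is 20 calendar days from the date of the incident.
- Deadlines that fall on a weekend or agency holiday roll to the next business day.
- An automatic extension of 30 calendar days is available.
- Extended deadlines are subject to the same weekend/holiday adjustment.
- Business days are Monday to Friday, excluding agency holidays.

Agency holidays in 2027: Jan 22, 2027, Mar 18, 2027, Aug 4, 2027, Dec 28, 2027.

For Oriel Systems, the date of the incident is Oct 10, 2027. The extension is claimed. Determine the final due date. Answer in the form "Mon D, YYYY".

Dec 1, 2027

From Oct 10, 2027, 20 calendar days later is Oct 30, 2027.
Because Oct 30, 2027 is a Saturday, the deadline becomes Nov 1, 2027 (Monday).
Applying the 30-calendar-day extension: Nov 1, 2027 + 30 days = Dec 1, 2027.
Dec 1, 2027 (Wednesday) is already a business day.
Final deadline: Dec 1, 2027.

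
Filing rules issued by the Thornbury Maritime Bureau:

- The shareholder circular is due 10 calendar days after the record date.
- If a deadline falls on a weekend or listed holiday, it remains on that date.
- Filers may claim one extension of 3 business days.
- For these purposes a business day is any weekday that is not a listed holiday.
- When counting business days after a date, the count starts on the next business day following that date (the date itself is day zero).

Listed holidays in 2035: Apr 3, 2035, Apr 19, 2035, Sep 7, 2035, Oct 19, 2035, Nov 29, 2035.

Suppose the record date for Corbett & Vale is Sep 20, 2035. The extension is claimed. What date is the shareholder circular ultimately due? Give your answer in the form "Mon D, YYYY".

10 calendar days after Sep 20, 2035 is Sep 30, 2035.
No adjustment is made for weekends or holidays, so Sep 30, 2035 stands.
The 3-business-day extension runs from Sep 30, 2035 to Oct 3, 2035.
Oct 3, 2035 falls on a Wednesday. The rules make no weekend/holiday allowance, so it remains Oct 3, 2035.
Deadline: Oct 3, 2035.

Oct 3, 2035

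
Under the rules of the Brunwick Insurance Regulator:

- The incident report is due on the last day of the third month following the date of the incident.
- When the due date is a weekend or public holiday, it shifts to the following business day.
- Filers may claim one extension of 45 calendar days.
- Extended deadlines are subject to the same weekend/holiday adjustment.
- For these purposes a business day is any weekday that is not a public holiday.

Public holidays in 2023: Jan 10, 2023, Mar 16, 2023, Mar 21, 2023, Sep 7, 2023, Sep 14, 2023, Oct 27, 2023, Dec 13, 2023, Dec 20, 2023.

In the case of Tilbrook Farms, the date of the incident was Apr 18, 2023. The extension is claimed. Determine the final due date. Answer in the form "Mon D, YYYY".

Sep 15, 2023

3 months after Apr 18, 2023 is July 2023; that month ends on Jul 31, 2023.
Jul 31, 2023 is a Monday and not a listed holiday, so it stands.
The 45-calendar-day extension moves the deadline from Jul 31, 2023 to Sep 14, 2023.
Because Sep 14, 2023 is a listed holiday, the deadline becomes Sep 15, 2023 (Friday).
The final due date is Sep 15, 2023.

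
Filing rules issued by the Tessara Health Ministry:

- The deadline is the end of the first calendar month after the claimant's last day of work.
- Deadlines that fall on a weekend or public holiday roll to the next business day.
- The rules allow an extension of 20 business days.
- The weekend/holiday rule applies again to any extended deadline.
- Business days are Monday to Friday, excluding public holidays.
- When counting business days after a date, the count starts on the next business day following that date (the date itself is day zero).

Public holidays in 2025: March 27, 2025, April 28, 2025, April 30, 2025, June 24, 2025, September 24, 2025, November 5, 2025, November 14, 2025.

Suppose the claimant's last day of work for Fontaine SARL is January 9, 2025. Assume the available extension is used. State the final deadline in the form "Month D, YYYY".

March 31, 2025

1 month after January 9, 2025 is February 2025; that month ends on February 28, 2025.
Since February 28, 2025 is a Friday and not a holiday, the date is unchanged.
Applying the 20-business-day extension: 20 business days after February 28, 2025 is March 31, 2025.
March 31, 2025 falls on a Monday, which is a business day, so no adjustment is needed.
Deadline: March 31, 2025.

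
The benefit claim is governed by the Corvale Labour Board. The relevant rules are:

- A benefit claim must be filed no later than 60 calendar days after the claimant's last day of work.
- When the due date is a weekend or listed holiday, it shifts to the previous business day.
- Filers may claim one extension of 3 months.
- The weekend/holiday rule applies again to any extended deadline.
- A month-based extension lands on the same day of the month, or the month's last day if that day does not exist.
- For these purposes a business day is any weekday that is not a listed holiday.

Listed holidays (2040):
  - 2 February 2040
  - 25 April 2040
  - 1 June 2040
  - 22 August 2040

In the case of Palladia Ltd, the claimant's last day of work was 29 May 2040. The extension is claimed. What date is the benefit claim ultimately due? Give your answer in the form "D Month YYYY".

26 October 2040

Adding 60 calendar days to 29 May 2040 gives 28 July 2040.
28 July 2040 falls on a Saturday. Rolling to the preceding business day gives 27 July 2040, a Friday.
Applying the 3 months extension: 3 months after 27 July 2040 is 27 October 2040.
27 October 2040 falls on a Saturday. Rolling to the preceding business day gives 26 October 2040, a Friday.
Deadline: 26 October 2040.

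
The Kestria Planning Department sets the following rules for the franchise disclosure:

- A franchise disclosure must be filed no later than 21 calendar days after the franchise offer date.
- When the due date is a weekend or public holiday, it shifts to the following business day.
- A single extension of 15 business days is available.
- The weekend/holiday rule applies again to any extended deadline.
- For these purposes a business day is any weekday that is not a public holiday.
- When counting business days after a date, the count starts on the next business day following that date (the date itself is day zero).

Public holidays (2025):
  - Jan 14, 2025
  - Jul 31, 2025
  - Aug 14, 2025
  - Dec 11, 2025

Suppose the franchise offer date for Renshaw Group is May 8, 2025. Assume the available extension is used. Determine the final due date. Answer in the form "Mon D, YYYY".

Trigger date May 8, 2025 + 21 calendar days = May 29, 2025.
Since May 29, 2025 is a Thursday and not a holiday, the date is unchanged.
Counting 15 further business days from May 29, 2025 reaches Jun 19, 2025.
Jun 19, 2025 (Thursday) is already a business day.
Final deadline: Jun 19, 2025.

Jun 19, 2025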